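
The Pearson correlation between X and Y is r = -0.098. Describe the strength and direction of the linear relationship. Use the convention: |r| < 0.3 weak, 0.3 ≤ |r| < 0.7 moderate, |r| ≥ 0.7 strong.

r = -0.098 < 0 so the relationship is negative.
|r| = 0.098, which falls in the weak range.

weak negative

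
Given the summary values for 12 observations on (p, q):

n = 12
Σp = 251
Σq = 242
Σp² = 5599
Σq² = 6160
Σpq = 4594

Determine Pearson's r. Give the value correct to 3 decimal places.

r = (nΣpq − ΣpΣq) / √[(nΣp² − (Σp)²)(nΣq² − (Σq)²)]
Numerator: 12×4594 − 251×242 = -5614
Denominator: √[(67188 − 63001)(73920 − 58564)] = √[4187 × 15356] = 8018.4520
r = -5614 / 8018.4520 ≈ -0.700

-0.700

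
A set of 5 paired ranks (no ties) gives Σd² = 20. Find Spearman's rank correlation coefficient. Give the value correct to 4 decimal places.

ρ = 1 − 6Σd² / [n(n²−1)] = 1 − 6×20 / (5×24)
  = 1 − 120/120 = 1 − 1.00000 ≈ 0.0000

0.0000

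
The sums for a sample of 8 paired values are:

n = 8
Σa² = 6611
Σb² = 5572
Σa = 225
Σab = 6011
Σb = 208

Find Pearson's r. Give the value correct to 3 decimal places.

0.747

r = (nΣab − ΣaΣb) / √[(nΣa² − (Σa)²)(nΣb² − (Σb)²)]
Numerator: 8×6011 − 225×208 = 1288
Denominator: √[(52888 − 50625)(44576 − 43264)] = √[2263 × 1312] = 1723.0949
r = 1288 / 1723.0949 ≈ 0.747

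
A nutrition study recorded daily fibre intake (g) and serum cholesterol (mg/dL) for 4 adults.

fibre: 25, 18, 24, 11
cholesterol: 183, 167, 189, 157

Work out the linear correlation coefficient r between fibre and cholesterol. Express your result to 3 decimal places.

0.959

n = 4, Σx = 78, Σy = 696, Σx² = 1646, Σy² = 121748, Σxy = 13844
nΣxy − ΣxΣy = 55376 − 54288 = 1088
nΣx² − (Σx)² = 6584 − 6084 = 500; nΣy² − (Σy)² = 486992 − 484416 = 2576
r = 1088 / √(500 × 2576) = 1088 / 1134.9009 ≈ 0.959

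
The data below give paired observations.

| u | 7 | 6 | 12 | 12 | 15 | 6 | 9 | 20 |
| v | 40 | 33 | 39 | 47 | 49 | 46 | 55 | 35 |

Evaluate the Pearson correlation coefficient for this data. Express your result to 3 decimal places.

-0.097

n = 8, Σu = 87, Σv = 344, Σu² = 1115, Σv² = 15186, Σuv = 3716
nΣuv − ΣuΣv = 29728 − 29928 = -200
nΣu² − (Σu)² = 8920 − 7569 = 1351; nΣv² − (Σv)² = 121488 − 118336 = 3152
r = -200 / √(1351 × 3152) = -200 / 2063.5775 ≈ -0.097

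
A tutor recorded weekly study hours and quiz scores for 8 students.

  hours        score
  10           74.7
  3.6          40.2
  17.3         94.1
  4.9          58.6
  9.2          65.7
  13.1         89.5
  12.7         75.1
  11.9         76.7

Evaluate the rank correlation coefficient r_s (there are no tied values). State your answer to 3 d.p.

0.976

Rank hours: 4, 1, 8, 2, 3, 7, 6, 5
Rank score: 4, 1, 8, 2, 3, 7, 5, 6
d = rank(hours) − rank(score): 0, 0, 0, 0, 0, 0, 1, -1; Σd² = 2
ρ = 1 − 6Σd² / [n(n²−1)] = 1 − 6×2 / (8×63) = 1 − 12/504 ≈ 0.976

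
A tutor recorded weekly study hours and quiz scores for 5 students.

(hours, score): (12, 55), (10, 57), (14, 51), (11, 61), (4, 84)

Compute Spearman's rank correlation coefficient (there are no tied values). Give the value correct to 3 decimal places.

Rank hours: 4, 2, 5, 3, 1
Rank score: 2, 3, 1, 4, 5
d = rank(hours) − rank(score): 2, -1, 4, -1, -4; Σd² = 38
ρ = 1 − 6Σd² / [n(n²−1)] = 1 − 6×38 / (5×24) = 1 − 228/120 ≈ -0.900

-0.900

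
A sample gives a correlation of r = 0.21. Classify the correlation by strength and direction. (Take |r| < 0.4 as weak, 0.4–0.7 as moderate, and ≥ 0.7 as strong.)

r = 0.21 > 0 so the relationship is positive.
|r| = 0.21, which falls in the weak range.

weak positive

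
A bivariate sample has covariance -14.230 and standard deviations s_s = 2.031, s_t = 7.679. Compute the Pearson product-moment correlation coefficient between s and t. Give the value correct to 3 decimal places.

r = Cov(s,t) / (s_s · s_t) = -14.230 / (2.031 × 7.679)
  = -14.230 / 15.5960 ≈ -0.912

-0.912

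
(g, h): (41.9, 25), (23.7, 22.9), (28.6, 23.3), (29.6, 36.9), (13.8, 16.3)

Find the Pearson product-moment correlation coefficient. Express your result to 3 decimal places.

n = 5, Σg = 137.6, Σh = 124.4, Σg² = 4201.86, Σh² = 3319.6, Σgh = 3573.79
nΣgh − ΣgΣh = 17868.95 − 17117.44 = 751.51
nΣg² − (Σg)² = 21009.3 − 18933.76 = 2075.54; nΣh² − (Σh)² = 16598 − 15475.36 = 1122.64
r = 751.51 / √(2075.54 × 1122.64) = 751.51 / 1526.4613 ≈ 0.492

0.492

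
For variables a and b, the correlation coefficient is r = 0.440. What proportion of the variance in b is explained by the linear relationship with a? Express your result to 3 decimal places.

0.194

r² = (0.440)² = 0.194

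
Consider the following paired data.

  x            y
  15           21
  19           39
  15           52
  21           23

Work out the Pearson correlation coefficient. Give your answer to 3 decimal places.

n = 4, Σx = 70, Σy = 135, Σx² = 1252, Σy² = 5195, Σxy = 2319
nΣxy − ΣxΣy = 9276 − 9450 = -174
nΣx² − (Σx)² = 5008 − 4900 = 108; nΣy² − (Σy)² = 20780 − 18225 = 2555
r = -174 / √(108 × 2555) = -174 / 525.2999 ≈ -0.331

-0.331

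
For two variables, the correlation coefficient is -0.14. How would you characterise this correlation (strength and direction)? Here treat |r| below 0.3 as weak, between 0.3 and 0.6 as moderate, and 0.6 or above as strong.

weak negative

r = -0.14 < 0 so the relationship is negative.
|r| = 0.14, which falls in the weak range.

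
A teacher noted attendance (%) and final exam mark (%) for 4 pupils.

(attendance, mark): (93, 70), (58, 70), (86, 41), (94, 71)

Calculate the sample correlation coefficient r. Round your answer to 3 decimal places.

-0.112

n = 4, Σx = 331, Σy = 252, Σx² = 28245, Σy² = 16522, Σxy = 20770
nΣxy − ΣxΣy = 83080 − 83412 = -332
nΣx² − (Σx)² = 112980 − 109561 = 3419; nΣy² − (Σy)² = 66088 − 63504 = 2584
r = -332 / √(3419 × 2584) = -332 / 2972.3217 ≈ -0.112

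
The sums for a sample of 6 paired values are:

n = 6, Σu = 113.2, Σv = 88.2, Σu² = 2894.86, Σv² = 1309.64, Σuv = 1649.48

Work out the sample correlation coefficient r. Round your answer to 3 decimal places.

-0.146

r = (nΣuv − ΣuΣv) / √[(nΣu² − (Σu)²)(nΣv² − (Σv)²)]
Numerator: 6×1649.48 − 113.2×88.2 = -87.36
Denominator: √[(17369.16 − 12814.24)(7857.84 − 7779.24)] = √[4554.92 × 78.6] = 598.3450
r = -87.36 / 598.3450 ≈ -0.146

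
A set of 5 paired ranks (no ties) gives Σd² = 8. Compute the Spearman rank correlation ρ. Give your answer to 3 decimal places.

0.600

ρ = 1 − 6Σd² / [n(n²−1)] = 1 − 6×8 / (5×24)
  = 1 − 48/120 = 1 − 0.4000 ≈ 0.600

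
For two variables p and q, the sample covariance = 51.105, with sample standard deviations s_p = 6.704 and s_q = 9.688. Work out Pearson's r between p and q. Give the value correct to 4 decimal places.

0.7869

r = Cov(p,q) / (s_p · s_q) = 51.105 / (6.704 × 9.688)
  = 51.105 / 64.9484 ≈ 0.7869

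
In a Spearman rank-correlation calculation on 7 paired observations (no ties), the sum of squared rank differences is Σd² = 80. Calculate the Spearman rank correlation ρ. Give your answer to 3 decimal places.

ρ = 1 − 6Σd² / [n(n²−1)] = 1 − 6×80 / (7×48)
  = 1 − 480/336 = 1 − 1.4286 ≈ -0.429

-0.429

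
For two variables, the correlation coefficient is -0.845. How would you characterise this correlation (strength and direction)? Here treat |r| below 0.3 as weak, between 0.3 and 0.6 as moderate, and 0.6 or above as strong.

strong negative

r = -0.845 < 0 so the relationship is negative.
|r| = 0.845, which falls in the strong range.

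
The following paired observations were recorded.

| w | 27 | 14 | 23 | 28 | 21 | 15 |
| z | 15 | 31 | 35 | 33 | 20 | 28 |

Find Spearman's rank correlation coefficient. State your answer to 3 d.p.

Rank w: 5, 1, 4, 6, 3, 2
Rank z: 1, 4, 6, 5, 2, 3
d = rank(w) − rank(z): 4, -3, -2, 1, 1, -1; Σd² = 32
ρ = 1 − 6Σd² / [n(n²−1)] = 1 − 6×32 / (6×35) = 1 − 192/210 ≈ 0.086

0.086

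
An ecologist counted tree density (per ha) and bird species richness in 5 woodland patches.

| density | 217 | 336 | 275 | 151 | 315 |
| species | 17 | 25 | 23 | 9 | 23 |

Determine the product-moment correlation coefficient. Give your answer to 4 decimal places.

0.9701

n = 5, Σx = 1294, Σy = 97, Σx² = 357636, Σy² = 2053, Σxy = 27018
nΣxy − ΣxΣy = 135090 − 125518 = 9572
nΣx² − (Σx)² = 1788180 − 1674436 = 113744; nΣy² − (Σy)² = 10265 − 9409 = 856
r = 9572 / √(113744 × 856) = 9572 / 9867.3636 ≈ 0.9701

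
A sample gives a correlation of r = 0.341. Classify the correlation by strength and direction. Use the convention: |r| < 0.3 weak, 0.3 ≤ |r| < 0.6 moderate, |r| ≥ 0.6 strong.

moderate positive

r = 0.341 > 0 so the relationship is positive.
|r| = 0.341, which falls in the moderate range.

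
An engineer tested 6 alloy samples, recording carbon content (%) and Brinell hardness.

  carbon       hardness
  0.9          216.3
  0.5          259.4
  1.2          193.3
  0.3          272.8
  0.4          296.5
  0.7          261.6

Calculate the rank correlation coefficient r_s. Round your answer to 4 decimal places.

Rank carbon: 5, 3, 6, 1, 2, 4
Rank hardness: 2, 3, 1, 5, 6, 4
d = rank(carbon) − rank(hardness): 3, 0, 5, -4, -4, 0; Σd² = 66
ρ = 1 − 6Σd² / [n(n²−1)] = 1 − 6×66 / (6×35) = 1 − 396/210 ≈ -0.8857

-0.8857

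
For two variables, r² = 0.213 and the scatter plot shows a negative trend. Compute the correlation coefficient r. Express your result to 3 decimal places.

-0.462

|r| = √0.213 = 0.462
The association is negative, so r = −0.462.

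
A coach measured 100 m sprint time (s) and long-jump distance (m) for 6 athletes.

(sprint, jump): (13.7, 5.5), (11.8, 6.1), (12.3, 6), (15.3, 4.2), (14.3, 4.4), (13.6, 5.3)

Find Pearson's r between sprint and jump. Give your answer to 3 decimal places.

-0.949

n = 6, Σx = 81, Σy = 31.5, Σx² = 1101.76, Σy² = 168.55, Σxy = 420.39
nΣxy − ΣxΣy = 2522.34 − 2551.5 = -29.16
nΣx² − (Σx)² = 6610.56 − 6561 = 49.56; nΣy² − (Σy)² = 1011.3 − 992.25 = 19.05
r = -29.16 / √(49.56 × 19.05) = -29.16 / 30.7265 ≈ -0.949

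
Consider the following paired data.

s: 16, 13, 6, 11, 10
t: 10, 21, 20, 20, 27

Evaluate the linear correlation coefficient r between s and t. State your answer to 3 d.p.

n = 5, Σs = 56, Σt = 98, Σs² = 682, Σt² = 2070, Σst = 1043
nΣst − ΣsΣt = 5215 − 5488 = -273
nΣs² − (Σs)² = 3410 − 3136 = 274; nΣt² − (Σt)² = 10350 − 9604 = 746
r = -273 / √(274 × 746) = -273 / 452.1106 ≈ -0.604

-0.604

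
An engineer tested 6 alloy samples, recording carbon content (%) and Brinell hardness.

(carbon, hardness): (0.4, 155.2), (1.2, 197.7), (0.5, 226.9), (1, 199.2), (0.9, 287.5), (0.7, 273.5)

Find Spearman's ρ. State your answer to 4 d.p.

Rank carbon: 1, 6, 2, 5, 4, 3
Rank hardness: 1, 2, 4, 3, 6, 5
d = rank(carbon) − rank(hardness): 0, 4, -2, 2, -2, -2; Σd² = 32
ρ = 1 − 6Σd² / [n(n²−1)] = 1 − 6×32 / (6×35) = 1 − 192/210 ≈ 0.0857

0.0857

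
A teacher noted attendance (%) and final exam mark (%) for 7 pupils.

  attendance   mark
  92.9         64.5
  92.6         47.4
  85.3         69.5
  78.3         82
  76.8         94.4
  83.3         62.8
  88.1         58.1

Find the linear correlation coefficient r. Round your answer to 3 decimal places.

-0.867

n = 7, Σx = 597.3, Σy = 478.7, Σx² = 51210.89, Σy² = 34192.07, Σxy = 40330.01
nΣxy − ΣxΣy = 282310.07 − 285927.51 = -3617.44
nΣx² − (Σx)² = 358476.23 − 356767.29 = 1708.94; nΣy² − (Σy)² = 239344.49 − 229153.69 = 10190.8
r = -3617.44 / √(1708.94 × 10190.8) = -3617.44 / 4173.1841 ≈ -0.867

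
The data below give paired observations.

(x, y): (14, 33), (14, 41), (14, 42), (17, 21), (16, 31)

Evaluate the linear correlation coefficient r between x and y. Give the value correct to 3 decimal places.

n = 5, Σx = 75, Σy = 168, Σx² = 1133, Σy² = 5936, Σxy = 2477
nΣxy − ΣxΣy = 12385 − 12600 = -215
nΣx² − (Σx)² = 5665 − 5625 = 40; nΣy² − (Σy)² = 29680 − 28224 = 1456
r = -215 / √(40 × 1456) = -215 / 241.3297 ≈ -0.891

-0.891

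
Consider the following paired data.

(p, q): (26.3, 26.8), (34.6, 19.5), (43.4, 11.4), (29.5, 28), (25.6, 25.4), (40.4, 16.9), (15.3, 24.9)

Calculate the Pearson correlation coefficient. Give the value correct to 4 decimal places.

n = 7, Σp = 215.1, Σq = 152.9, Σp² = 7164.27, Σq² = 3563.23, Σpq = 4414.27
nΣpq − ΣpΣq = 30899.89 − 32888.79 = -1988.9
nΣp² − (Σp)² = 50149.89 − 46268.01 = 3881.88; nΣq² − (Σq)² = 24942.61 − 23378.41 = 1564.2
r = -1988.9 / √(3881.88 × 1564.2) = -1988.9 / 2464.1503 ≈ -0.8071

-0.8071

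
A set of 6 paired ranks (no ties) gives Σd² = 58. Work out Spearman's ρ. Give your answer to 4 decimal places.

-0.6571

ρ = 1 − 6Σd² / [n(n²−1)] = 1 − 6×58 / (6×35)
  = 1 − 348/210 = 1 − 1.65714 ≈ -0.6571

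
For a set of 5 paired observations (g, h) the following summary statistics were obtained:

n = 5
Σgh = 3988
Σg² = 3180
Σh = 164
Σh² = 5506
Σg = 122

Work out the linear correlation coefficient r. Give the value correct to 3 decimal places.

-0.085

r = (nΣgh − ΣgΣh) / √[(nΣg² − (Σg)²)(nΣh² − (Σh)²)]
Numerator: 5×3988 − 122×164 = -68
Denominator: √[(15900 − 14884)(27530 − 26896)] = √[1016 × 634] = 802.5858
r = -68 / 802.5858 ≈ -0.085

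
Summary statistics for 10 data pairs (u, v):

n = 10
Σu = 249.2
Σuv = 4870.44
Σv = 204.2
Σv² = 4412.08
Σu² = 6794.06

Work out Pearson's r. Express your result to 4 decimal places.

r = (nΣuv − ΣuΣv) / √[(nΣu² − (Σu)²)(nΣv² − (Σv)²)]
Numerator: 10×4870.44 − 249.2×204.2 = -2182.24
Denominator: √[(67940.6 − 62100.64)(44120.8 − 41697.64)] = √[5839.96 × 2423.16] = 3761.8024
r = -2182.24 / 3761.8024 ≈ -0.5801

-0.5801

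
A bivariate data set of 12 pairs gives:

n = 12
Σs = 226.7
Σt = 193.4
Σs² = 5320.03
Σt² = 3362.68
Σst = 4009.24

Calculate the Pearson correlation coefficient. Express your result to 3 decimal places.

0.704

r = (nΣst − ΣsΣt) / √[(nΣs² − (Σs)²)(nΣt² − (Σt)²)]
Numerator: 12×4009.24 − 226.7×193.4 = 4267.1
Denominator: √[(63840.36 − 51392.89)(40352.16 − 37403.56)] = √[12447.47 × 2948.6] = 6058.2679
r = 4267.1 / 6058.2679 ≈ 0.704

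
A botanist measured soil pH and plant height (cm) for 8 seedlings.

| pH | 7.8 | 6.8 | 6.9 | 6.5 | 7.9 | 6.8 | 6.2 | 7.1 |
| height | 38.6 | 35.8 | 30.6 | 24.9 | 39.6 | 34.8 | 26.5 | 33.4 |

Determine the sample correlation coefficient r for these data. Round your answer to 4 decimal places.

0.8619

n = 8, Σx = 56, Σy = 264.2, Σx² = 394.44, Σy² = 8924.98, Σxy = 1868.43
nΣxy − ΣxΣy = 14947.44 − 14795.2 = 152.24
nΣx² − (Σx)² = 3155.52 − 3136 = 19.52; nΣy² − (Σy)² = 71399.84 − 69801.64 = 1598.2
r = 152.24 / √(19.52 × 1598.2) = 152.24 / 176.6263 ≈ 0.8619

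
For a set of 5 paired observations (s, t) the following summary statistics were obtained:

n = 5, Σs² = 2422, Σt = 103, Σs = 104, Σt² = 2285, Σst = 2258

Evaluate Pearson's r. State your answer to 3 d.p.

0.562

r = (nΣst − ΣsΣt) / √[(nΣs² − (Σs)²)(nΣt² − (Σt)²)]
Numerator: 5×2258 − 104×103 = 578
Denominator: √[(12110 − 10816)(11425 − 10609)] = √[1294 × 816] = 1027.5719
r = 578 / 1027.5719 ≈ 0.562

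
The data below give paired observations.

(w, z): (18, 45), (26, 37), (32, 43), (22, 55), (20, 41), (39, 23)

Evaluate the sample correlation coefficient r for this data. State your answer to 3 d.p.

n = 6, Σw = 157, Σz = 244, Σw² = 4429, Σz² = 10478, Σwz = 6075
nΣwz − ΣwΣz = 36450 − 38308 = -1858
nΣw² − (Σw)² = 26574 − 24649 = 1925; nΣz² − (Σz)² = 62868 − 59536 = 3332
r = -1858 / √(1925 × 3332) = -1858 / 2532.6074 ≈ -0.734

-0.734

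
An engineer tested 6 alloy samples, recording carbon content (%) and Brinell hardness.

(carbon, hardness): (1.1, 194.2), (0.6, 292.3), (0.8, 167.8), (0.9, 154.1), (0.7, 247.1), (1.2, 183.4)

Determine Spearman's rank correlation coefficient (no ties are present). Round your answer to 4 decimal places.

Rank carbon: 5, 1, 3, 4, 2, 6
Rank hardness: 4, 6, 2, 1, 5, 3
d = rank(carbon) − rank(hardness): 1, -5, 1, 3, -3, 3; Σd² = 54
ρ = 1 − 6Σd² / [n(n²−1)] = 1 − 6×54 / (6×35) = 1 − 324/210 ≈ -0.5429

-0.5429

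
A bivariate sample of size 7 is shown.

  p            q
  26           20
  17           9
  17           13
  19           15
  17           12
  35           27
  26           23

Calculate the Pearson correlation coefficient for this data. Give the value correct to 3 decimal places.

0.957

n = 7, Σp = 157, Σq = 119, Σp² = 3805, Σq² = 2277, Σpq = 2926
nΣpq − ΣpΣq = 20482 − 18683 = 1799
nΣp² − (Σp)² = 26635 − 24649 = 1986; nΣq² − (Σq)² = 15939 − 14161 = 1778
r = 1799 / √(1986 × 1778) = 1799 / 1879.1243 ≈ 0.957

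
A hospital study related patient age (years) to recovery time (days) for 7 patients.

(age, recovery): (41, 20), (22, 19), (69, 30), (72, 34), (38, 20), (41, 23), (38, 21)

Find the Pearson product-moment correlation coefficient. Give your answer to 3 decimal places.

0.950

n = 7, Σx = 321, Σy = 167, Σx² = 16679, Σy² = 4187, Σxy = 8257
nΣxy − ΣxΣy = 57799 − 53607 = 4192
nΣx² − (Σx)² = 116753 − 103041 = 13712; nΣy² − (Σy)² = 29309 − 27889 = 1420
r = 4192 / √(13712 × 1420) = 4192 / 4412.6001 ≈ 0.950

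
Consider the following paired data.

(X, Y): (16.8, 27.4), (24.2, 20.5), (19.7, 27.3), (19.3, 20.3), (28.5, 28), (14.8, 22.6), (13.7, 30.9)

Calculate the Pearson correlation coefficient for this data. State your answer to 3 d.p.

-0.171

n = 7, ΣX = 137, ΣY = 177, ΣX² = 2847.44, ΣY² = 4577.96, ΣXY = 3441.83
nΣXY − ΣXΣY = 24092.81 − 24249 = -156.19
nΣX² − (ΣX)² = 19932.08 − 18769 = 1163.08; nΣY² − (ΣY)² = 32045.72 − 31329 = 716.72
r = -156.19 / √(1163.08 × 716.72) = -156.19 / 913.0185 ≈ -0.171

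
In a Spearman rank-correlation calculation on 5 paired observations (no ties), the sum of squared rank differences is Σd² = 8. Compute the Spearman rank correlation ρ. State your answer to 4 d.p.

0.6000

ρ = 1 − 6Σd² / [n(n²−1)] = 1 − 6×8 / (5×24)
  = 1 − 48/120 = 1 − 0.40000 ≈ 0.6000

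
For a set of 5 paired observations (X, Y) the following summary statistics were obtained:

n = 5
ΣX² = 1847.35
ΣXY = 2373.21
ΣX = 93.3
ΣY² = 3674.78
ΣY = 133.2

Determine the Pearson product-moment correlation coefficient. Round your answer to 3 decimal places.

-0.969

r = (nΣXY − ΣXΣY) / √[(nΣX² − (ΣX)²)(nΣY² − (ΣY)²)]
Numerator: 5×2373.21 − 93.3×133.2 = -561.51
Denominator: √[(9236.75 − 8704.89)(18373.9 − 17742.24)] = √[531.86 × 631.66] = 579.6160
r = -561.51 / 579.6160 ≈ -0.969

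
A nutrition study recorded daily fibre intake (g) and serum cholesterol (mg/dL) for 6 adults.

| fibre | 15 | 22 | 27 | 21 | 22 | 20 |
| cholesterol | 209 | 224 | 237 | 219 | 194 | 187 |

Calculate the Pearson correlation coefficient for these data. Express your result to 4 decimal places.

n = 6, Σx = 127, Σy = 1270, Σx² = 2763, Σy² = 270592, Σxy = 27069
nΣxy − ΣxΣy = 162414 − 161290 = 1124
nΣx² − (Σx)² = 16578 − 16129 = 449; nΣy² − (Σy)² = 1623552 − 1612900 = 10652
r = 1124 / √(449 × 10652) = 1124 / 2186.9495 ≈ 0.5140

0.5140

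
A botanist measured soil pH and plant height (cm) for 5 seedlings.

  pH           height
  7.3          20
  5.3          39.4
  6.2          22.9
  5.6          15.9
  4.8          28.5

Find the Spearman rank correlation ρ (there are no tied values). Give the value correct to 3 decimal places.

-0.600

Rank pH: 5, 2, 4, 3, 1
Rank height: 2, 5, 3, 1, 4
d = rank(pH) − rank(height): 3, -3, 1, 2, -3; Σd² = 32
ρ = 1 − 6Σd² / [n(n²−1)] = 1 − 6×32 / (5×24) = 1 − 192/120 ≈ -0.600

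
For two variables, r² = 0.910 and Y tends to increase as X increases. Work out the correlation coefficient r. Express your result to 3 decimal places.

0.954

|r| = √0.910 = 0.954
The association is positive, so r = 0.954.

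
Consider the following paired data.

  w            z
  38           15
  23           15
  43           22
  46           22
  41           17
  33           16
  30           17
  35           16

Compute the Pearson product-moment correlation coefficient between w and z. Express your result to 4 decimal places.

n = 8, Σw = 289, Σz = 140, Σw² = 10833, Σz² = 2508, Σwz = 5168
nΣwz − ΣwΣz = 41344 − 40460 = 884
nΣw² − (Σw)² = 86664 − 83521 = 3143; nΣz² − (Σz)² = 20064 − 19600 = 464
r = 884 / √(3143 × 464) = 884 / 1207.6225 ≈ 0.7320

0.7320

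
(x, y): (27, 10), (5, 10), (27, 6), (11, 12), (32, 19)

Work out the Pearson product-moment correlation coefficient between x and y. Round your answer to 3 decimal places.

0.265

n = 5, Σx = 102, Σy = 57, Σx² = 2628, Σy² = 741, Σxy = 1222
nΣxy − ΣxΣy = 6110 − 5814 = 296
nΣx² − (Σx)² = 13140 − 10404 = 2736; nΣy² − (Σy)² = 3705 − 3249 = 456
r = 296 / √(2736 × 456) = 296 / 1116.9673 ≈ 0.265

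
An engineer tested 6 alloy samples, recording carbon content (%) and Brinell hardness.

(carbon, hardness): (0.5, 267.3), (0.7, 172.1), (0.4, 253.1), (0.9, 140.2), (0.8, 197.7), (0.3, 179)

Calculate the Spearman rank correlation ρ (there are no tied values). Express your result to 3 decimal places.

-0.486

Rank carbon: 3, 4, 2, 6, 5, 1
Rank hardness: 6, 2, 5, 1, 4, 3
d = rank(carbon) − rank(hardness): -3, 2, -3, 5, 1, -2; Σd² = 52
ρ = 1 − 6Σd² / [n(n²−1)] = 1 − 6×52 / (6×35) = 1 − 312/210 ≈ -0.486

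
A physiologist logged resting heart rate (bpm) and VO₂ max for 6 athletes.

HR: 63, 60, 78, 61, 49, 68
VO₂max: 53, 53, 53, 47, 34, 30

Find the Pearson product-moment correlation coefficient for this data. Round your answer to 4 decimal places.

n = 6, Σx = 379, Σy = 270, Σx² = 24399, Σy² = 12692, Σxy = 17226
nΣxy − ΣxΣy = 103356 − 102330 = 1026
nΣx² − (Σx)² = 146394 − 143641 = 2753; nΣy² − (Σy)² = 76152 − 72900 = 3252
r = 1026 / √(2753 × 3252) = 1026 / 2992.1156 ≈ 0.3429

0.3429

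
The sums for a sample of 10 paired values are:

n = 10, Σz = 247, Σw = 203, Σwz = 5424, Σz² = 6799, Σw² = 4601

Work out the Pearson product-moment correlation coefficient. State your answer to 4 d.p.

r = (nΣwz − ΣwΣz) / √[(nΣw² − (Σw)²)(nΣz² − (Σz)²)]
Numerator: 10×5424 − 203×247 = 4099
Denominator: √[(46010 − 41209)(67990 − 61009)] = √[4801 × 6981] = 5789.2816
r = 4099 / 5789.2816 ≈ 0.7080

0.7080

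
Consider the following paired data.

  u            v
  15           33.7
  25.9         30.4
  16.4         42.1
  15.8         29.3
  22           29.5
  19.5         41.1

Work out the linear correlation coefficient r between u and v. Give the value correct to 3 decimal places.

-0.322

n = 6, Σu = 114.6, Σv = 206.1, Σu² = 2278.66, Σv² = 7250.21, Σuv = 3896.69
nΣuv − ΣuΣv = 23380.14 − 23619.06 = -238.92
nΣu² − (Σu)² = 13671.96 − 13133.16 = 538.8; nΣv² − (Σv)² = 43501.26 − 42477.21 = 1024.05
r = -238.92 / √(538.8 × 1024.05) = -238.92 / 742.8042 ≈ -0.322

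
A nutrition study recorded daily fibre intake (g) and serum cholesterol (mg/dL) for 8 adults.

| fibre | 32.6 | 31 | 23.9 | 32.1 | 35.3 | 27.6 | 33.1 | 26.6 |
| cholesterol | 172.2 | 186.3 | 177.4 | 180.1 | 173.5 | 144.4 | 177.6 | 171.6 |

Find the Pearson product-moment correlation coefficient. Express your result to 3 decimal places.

0.267

n = 8, Σx = 242.2, Σy = 1383.1, Σx² = 7436.4, Σy² = 240209.23, Σxy = 41963.2
nΣxy − ΣxΣy = 335705.6 − 334986.82 = 718.78
nΣx² − (Σx)² = 59491.2 − 58660.84 = 830.36; nΣy² − (Σy)² = 1921673.84 − 1912965.61 = 8708.23
r = 718.78 / √(830.36 × 8708.23) = 718.78 / 2689.0455 ≈ 0.267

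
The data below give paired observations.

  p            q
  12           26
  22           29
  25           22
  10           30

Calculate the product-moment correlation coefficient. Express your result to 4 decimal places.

n = 4, Σp = 69, Σq = 107, Σp² = 1353, Σq² = 2901, Σpq = 1800
nΣpq − ΣpΣq = 7200 − 7383 = -183
nΣp² − (Σp)² = 5412 − 4761 = 651; nΣq² − (Σq)² = 11604 − 11449 = 155
r = -183 / √(651 × 155) = -183 / 317.6555 ≈ -0.5761

-0.5761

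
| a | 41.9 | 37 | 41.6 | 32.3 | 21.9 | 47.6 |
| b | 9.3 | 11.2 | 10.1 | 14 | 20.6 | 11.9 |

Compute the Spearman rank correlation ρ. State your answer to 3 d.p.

Rank a: 5, 3, 4, 2, 1, 6
Rank b: 1, 3, 2, 5, 6, 4
d = rank(a) − rank(b): 4, 0, 2, -3, -5, 2; Σd² = 58
ρ = 1 − 6Σd² / [n(n²−1)] = 1 − 6×58 / (6×35) = 1 − 348/210 ≈ -0.657

-0.657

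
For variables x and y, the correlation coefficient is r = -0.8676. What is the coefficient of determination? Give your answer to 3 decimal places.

0.753

r² = (-0.8676)² = 0.753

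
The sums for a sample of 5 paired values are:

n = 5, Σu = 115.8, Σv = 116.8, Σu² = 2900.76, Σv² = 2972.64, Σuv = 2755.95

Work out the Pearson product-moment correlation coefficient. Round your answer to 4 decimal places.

r = (nΣuv − ΣuΣv) / √[(nΣu² − (Σu)²)(nΣv² − (Σv)²)]
Numerator: 5×2755.95 − 115.8×116.8 = 254.31
Denominator: √[(14503.8 − 13409.64)(14863.2 − 13642.24)] = √[1094.16 × 1220.96] = 1155.8225
r = 254.31 / 1155.8225 ≈ 0.2200

0.2200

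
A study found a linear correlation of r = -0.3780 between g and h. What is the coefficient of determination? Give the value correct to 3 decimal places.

0.143

r² = (-0.3780)² = 0.143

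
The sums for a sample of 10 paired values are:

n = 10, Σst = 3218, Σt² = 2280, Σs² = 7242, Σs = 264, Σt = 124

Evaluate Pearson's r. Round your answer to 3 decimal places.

-0.124

r = (nΣst − ΣsΣt) / √[(nΣs² − (Σs)²)(nΣt² − (Σt)²)]
Numerator: 10×3218 − 264×124 = -556
Denominator: √[(72420 − 69696)(22800 − 15376)] = √[2724 × 7424] = 4496.9963
r = -556 / 4496.9963 ≈ -0.124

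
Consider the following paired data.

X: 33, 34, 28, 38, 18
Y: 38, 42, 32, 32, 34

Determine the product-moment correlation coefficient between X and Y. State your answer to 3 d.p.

0.228

n = 5, ΣX = 151, ΣY = 178, ΣX² = 4797, ΣY² = 6412, ΣXY = 5406
nΣXY − ΣXΣY = 27030 − 26878 = 152
nΣX² − (ΣX)² = 23985 − 22801 = 1184; nΣY² − (ΣY)² = 32060 − 31684 = 376
r = 152 / √(1184 × 376) = 152 / 667.2211 ≈ 0.228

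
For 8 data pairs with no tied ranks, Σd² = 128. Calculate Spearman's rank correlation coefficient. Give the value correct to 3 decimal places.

-0.524

ρ = 1 − 6Σd² / [n(n²−1)] = 1 − 6×128 / (8×63)
  = 1 − 768/504 = 1 − 1.5238 ≈ -0.524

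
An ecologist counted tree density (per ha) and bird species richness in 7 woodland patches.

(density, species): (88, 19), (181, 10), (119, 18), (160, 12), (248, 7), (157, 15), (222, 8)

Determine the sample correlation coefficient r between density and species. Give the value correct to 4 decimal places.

-0.9663

n = 7, Σx = 1175, Σy = 89, Σx² = 215703, Σy² = 1267, Σxy = 13411
nΣxy − ΣxΣy = 93877 − 104575 = -10698
nΣx² − (Σx)² = 1509921 − 1380625 = 129296; nΣy² − (Σy)² = 8869 − 7921 = 948
r = -10698 / √(129296 × 948) = -10698 / 11071.2514 ≈ -0.9663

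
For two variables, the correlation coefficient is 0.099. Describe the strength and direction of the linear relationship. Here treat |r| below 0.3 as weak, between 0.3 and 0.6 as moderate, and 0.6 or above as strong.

r = 0.099 > 0 so the relationship is positive.
|r| = 0.099, which falls in the weak range.

weak positive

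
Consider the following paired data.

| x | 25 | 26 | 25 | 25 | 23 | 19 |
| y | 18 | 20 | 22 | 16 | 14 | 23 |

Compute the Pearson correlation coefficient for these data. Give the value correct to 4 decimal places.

n = 6, Σx = 143, Σy = 113, Σx² = 3441, Σy² = 2189, Σxy = 2679
nΣxy − ΣxΣy = 16074 − 16159 = -85
nΣx² − (Σx)² = 20646 − 20449 = 197; nΣy² − (Σy)² = 13134 − 12769 = 365
r = -85 / √(197 × 365) = -85 / 268.1511 ≈ -0.3170

-0.3170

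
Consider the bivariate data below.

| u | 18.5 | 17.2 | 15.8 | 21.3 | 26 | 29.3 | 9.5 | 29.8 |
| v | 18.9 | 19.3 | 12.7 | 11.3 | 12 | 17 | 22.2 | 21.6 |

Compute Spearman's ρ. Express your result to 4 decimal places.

Rank u: 4, 3, 2, 5, 6, 7, 1, 8
Rank v: 5, 6, 3, 1, 2, 4, 8, 7
d = rank(u) − rank(v): -1, -3, -1, 4, 4, 3, -7, 1; Σd² = 102
ρ = 1 − 6Σd² / [n(n²−1)] = 1 − 6×102 / (8×63) = 1 − 612/504 ≈ -0.2143

-0.2143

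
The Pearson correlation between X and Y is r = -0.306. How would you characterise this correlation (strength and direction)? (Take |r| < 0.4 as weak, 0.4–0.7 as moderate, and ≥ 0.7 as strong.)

r = -0.306 < 0 so the relationship is negative.
|r| = 0.306, which falls in the weak range.

weak negative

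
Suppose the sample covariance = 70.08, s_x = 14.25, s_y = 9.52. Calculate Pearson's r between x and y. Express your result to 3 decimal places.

r = Cov(x,y) / (s_x · s_y) = 70.08 / (14.25 × 9.52)
  = 70.08 / 135.6600 ≈ 0.517

0.517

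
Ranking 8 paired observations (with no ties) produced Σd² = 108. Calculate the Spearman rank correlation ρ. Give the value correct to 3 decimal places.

ρ = 1 − 6Σd² / [n(n²−1)] = 1 − 6×108 / (8×63)
  = 1 − 648/504 = 1 − 1.2857 ≈ -0.286

-0.286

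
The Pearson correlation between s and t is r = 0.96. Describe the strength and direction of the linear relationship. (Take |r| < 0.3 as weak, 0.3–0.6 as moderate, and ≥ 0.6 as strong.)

r = 0.96 > 0 so the relationship is positive.
|r| = 0.96, which falls in the strong range.

strong positive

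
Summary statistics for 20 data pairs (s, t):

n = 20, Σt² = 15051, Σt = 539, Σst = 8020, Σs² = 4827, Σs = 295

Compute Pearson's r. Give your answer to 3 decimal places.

0.140

r = (nΣst − ΣsΣt) / √[(nΣs² − (Σs)²)(nΣt² − (Σt)²)]
Numerator: 20×8020 − 295×539 = 1395
Denominator: √[(96540 − 87025)(301020 − 290521)] = √[9515 × 10499] = 9994.8979
r = 1395 / 9994.8979 ≈ 0.140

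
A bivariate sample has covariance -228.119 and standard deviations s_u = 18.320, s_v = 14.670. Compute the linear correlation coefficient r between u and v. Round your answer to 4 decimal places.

-0.8488

r = Cov(u,v) / (s_u · s_v) = -228.119 / (18.320 × 14.670)
  = -228.119 / 268.7544 ≈ -0.8488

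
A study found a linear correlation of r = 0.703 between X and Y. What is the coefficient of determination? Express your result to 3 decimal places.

r² = (0.703)² = 0.494

0.494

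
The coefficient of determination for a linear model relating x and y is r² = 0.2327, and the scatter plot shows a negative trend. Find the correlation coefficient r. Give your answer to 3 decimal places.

-0.482

|r| = √0.2327 = 0.482
The association is negative, so r = −0.482.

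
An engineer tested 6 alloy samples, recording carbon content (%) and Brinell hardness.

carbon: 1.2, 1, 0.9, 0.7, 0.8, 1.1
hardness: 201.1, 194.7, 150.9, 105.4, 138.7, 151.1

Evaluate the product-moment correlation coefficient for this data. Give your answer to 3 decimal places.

n = 6, Σx = 5.7, Σy = 941.9, Σx² = 5.59, Σy² = 154298.17, Σxy = 922.78
nΣxy − ΣxΣy = 5536.68 − 5368.83 = 167.85
nΣx² − (Σx)² = 33.54 − 32.49 = 1.05; nΣy² − (Σy)² = 925789.02 − 887175.61 = 38613.41
r = 167.85 / √(1.05 × 38613.41) = 167.85 / 201.3556 ≈ 0.834

0.834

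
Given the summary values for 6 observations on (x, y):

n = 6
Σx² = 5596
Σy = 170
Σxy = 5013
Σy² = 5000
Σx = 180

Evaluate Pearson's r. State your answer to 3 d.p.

-0.459

r = (nΣxy − ΣxΣy) / √[(nΣx² − (Σx)²)(nΣy² − (Σy)²)]
Numerator: 6×5013 − 180×170 = -522
Denominator: √[(33576 − 32400)(30000 − 28900)] = √[1176 × 1100] = 1137.3654
r = -522 / 1137.3654 ≈ -0.459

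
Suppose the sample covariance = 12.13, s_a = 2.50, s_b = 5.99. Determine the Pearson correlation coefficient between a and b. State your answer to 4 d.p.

0.8100

r = Cov(a,b) / (s_a · s_b) = 12.13 / (2.50 × 5.99)
  = 12.13 / 14.9750 ≈ 0.8100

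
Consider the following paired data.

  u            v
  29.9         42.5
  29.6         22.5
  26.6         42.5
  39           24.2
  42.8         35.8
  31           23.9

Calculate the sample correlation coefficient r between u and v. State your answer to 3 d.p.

-0.203

n = 6, Σu = 198.9, Σv = 191.4, Σu² = 6791.57, Σv² = 6557.24, Σuv = 6284.19
nΣuv − ΣuΣv = 37705.14 − 38069.46 = -364.32
nΣu² − (Σu)² = 40749.42 − 39561.21 = 1188.21; nΣv² − (Σv)² = 39343.44 − 36633.96 = 2709.48
r = -364.32 / √(1188.21 × 2709.48) = -364.32 / 1794.2774 ≈ -0.203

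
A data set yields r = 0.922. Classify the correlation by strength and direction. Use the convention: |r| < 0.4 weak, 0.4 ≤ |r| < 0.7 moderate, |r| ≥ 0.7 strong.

strong positive

r = 0.922 > 0 so the relationship is positive.
|r| = 0.922, which falls in the strong range.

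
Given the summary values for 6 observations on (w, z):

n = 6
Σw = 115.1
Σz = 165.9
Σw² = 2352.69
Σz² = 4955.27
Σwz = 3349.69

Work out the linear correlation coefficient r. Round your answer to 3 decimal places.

0.724

r = (nΣwz − ΣwΣz) / √[(nΣw² − (Σw)²)(nΣz² − (Σz)²)]
Numerator: 6×3349.69 − 115.1×165.9 = 1003.05
Denominator: √[(14116.14 − 13248.01)(29731.62 − 27522.81)] = √[868.13 × 2208.81] = 1384.7506
r = 1003.05 / 1384.7506 ≈ 0.724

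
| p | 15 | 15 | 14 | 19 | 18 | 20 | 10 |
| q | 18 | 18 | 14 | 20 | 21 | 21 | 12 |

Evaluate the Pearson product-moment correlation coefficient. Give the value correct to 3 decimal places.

n = 7, Σp = 111, Σq = 124, Σp² = 1831, Σq² = 2270, Σpq = 2034
nΣpq − ΣpΣq = 14238 − 13764 = 474
nΣp² − (Σp)² = 12817 − 12321 = 496; nΣq² − (Σq)² = 15890 − 15376 = 514
r = 474 / √(496 × 514) = 474 / 504.9198 ≈ 0.939

0.939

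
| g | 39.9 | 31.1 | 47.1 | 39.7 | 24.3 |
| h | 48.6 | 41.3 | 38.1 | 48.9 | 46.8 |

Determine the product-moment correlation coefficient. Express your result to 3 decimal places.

-0.297

n = 5, Σg = 182.1, Σh = 223.7, Σg² = 6944.21, Σh² = 10100.71, Σgh = 8096.65
nΣgh − ΣgΣh = 40483.25 − 40735.77 = -252.52
nΣg² − (Σg)² = 34721.05 − 33160.41 = 1560.64; nΣh² − (Σh)² = 50503.55 − 50041.69 = 461.86
r = -252.52 / √(1560.64 × 461.86) = -252.52 / 848.9978 ≈ -0.297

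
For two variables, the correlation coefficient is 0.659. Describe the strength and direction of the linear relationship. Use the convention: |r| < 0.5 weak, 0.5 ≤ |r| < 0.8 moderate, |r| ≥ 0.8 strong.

r = 0.659 > 0 so the relationship is positive.
|r| = 0.659, which falls in the moderate range.

moderate positive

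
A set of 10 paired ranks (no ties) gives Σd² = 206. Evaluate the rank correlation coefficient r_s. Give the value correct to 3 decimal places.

ρ = 1 − 6Σd² / [n(n²−1)] = 1 − 6×206 / (10×99)
  = 1 − 1236/990 = 1 − 1.2485 ≈ -0.248

-0.248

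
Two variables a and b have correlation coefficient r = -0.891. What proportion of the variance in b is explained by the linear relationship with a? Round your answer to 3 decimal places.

r² = (-0.891)² = 0.794

0.794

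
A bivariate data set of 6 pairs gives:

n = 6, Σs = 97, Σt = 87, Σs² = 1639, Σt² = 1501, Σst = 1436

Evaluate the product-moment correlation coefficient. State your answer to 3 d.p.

0.226

r = (nΣst − ΣsΣt) / √[(nΣs² − (Σs)²)(nΣt² − (Σt)²)]
Numerator: 6×1436 − 97×87 = 177
Denominator: √[(9834 − 9409)(9006 − 7569)] = √[425 × 1437] = 781.4890
r = 177 / 781.4890 ≈ 0.226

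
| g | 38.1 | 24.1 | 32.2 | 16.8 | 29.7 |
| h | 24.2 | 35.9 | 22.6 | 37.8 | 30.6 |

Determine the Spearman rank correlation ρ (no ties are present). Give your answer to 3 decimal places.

-0.900

Rank g: 5, 2, 4, 1, 3
Rank h: 2, 4, 1, 5, 3
d = rank(g) − rank(h): 3, -2, 3, -4, 0; Σd² = 38
ρ = 1 − 6Σd² / [n(n²−1)] = 1 − 6×38 / (5×24) = 1 − 228/120 ≈ -0.900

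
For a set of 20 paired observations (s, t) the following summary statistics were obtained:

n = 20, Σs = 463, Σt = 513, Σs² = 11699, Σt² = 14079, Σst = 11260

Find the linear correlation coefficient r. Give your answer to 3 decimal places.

-0.648

r = (nΣst − ΣsΣt) / √[(nΣs² − (Σs)²)(nΣt² − (Σt)²)]
Numerator: 20×11260 − 463×513 = -12319
Denominator: √[(233980 − 214369)(281580 − 263169)] = √[19611 × 18411] = 19001.5294
r = -12319 / 19001.5294 ≈ -0.648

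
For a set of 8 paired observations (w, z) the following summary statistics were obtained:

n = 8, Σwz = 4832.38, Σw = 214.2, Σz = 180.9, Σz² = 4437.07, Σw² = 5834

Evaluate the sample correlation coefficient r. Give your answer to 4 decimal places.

r = (nΣwz − ΣwΣz) / √[(nΣw² − (Σw)²)(nΣz² − (Σz)²)]
Numerator: 8×4832.38 − 214.2×180.9 = -89.74
Denominator: √[(46672 − 45881.64)(35496.56 − 32724.81)] = √[790.36 × 2771.75] = 1480.0947
r = -89.74 / 1480.0947 ≈ -0.0606

-0.0606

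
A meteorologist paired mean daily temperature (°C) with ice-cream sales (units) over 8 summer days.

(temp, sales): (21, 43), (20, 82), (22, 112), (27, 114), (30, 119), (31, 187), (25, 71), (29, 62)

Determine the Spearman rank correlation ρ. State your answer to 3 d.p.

Rank temp: 2, 1, 3, 5, 7, 8, 4, 6
Rank sales: 1, 4, 5, 6, 7, 8, 3, 2
d = rank(temp) − rank(sales): 1, -3, -2, -1, 0, 0, 1, 4; Σd² = 32
ρ = 1 − 6Σd² / [n(n²−1)] = 1 − 6×32 / (8×63) = 1 − 192/504 ≈ 0.619

0.619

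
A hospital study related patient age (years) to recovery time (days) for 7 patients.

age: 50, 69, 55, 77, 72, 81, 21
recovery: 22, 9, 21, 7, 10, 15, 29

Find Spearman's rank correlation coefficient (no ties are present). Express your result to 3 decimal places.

-0.750

Rank age: 2, 4, 3, 6, 5, 7, 1
Rank recovery: 6, 2, 5, 1, 3, 4, 7
d = rank(age) − rank(recovery): -4, 2, -2, 5, 2, 3, -6; Σd² = 98
ρ = 1 − 6Σd² / [n(n²−1)] = 1 − 6×98 / (7×48) = 1 − 588/336 ≈ -0.750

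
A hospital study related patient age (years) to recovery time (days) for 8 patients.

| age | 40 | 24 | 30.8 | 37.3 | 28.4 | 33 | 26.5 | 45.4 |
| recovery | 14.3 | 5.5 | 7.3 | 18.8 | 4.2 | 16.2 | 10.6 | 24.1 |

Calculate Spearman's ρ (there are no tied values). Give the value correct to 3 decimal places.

0.810

Rank age: 7, 1, 4, 6, 3, 5, 2, 8
Rank recovery: 5, 2, 3, 7, 1, 6, 4, 8
d = rank(age) − rank(recovery): 2, -1, 1, -1, 2, -1, -2, 0; Σd² = 16
ρ = 1 − 6Σd² / [n(n²−1)] = 1 − 6×16 / (8×63) = 1 − 96/504 ≈ 0.810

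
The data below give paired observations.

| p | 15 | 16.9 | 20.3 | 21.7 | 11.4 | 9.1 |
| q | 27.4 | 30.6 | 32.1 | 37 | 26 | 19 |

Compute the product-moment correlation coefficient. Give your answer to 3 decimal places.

n = 6, Σp = 94.4, Σq = 172.1, Σp² = 1606.36, Σq² = 5123.53, Σpq = 2851.97
nΣpq − ΣpΣq = 17111.82 − 16246.24 = 865.58
nΣp² − (Σp)² = 9638.16 − 8911.36 = 726.8; nΣq² − (Σq)² = 30741.18 − 29618.41 = 1122.77
r = 865.58 / √(726.8 × 1122.77) = 865.58 / 903.3434 ≈ 0.958

0.958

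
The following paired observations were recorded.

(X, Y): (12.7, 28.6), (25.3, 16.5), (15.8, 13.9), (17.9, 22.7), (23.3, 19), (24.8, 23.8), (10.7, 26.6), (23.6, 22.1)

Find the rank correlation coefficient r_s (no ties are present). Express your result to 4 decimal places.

Rank X: 2, 8, 3, 4, 5, 7, 1, 6
Rank Y: 8, 2, 1, 5, 3, 6, 7, 4
d = rank(X) − rank(Y): -6, 6, 2, -1, 2, 1, -6, 2; Σd² = 122
ρ = 1 − 6Σd² / [n(n²−1)] = 1 − 6×122 / (8×63) = 1 − 732/504 ≈ -0.4524

-0.4524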